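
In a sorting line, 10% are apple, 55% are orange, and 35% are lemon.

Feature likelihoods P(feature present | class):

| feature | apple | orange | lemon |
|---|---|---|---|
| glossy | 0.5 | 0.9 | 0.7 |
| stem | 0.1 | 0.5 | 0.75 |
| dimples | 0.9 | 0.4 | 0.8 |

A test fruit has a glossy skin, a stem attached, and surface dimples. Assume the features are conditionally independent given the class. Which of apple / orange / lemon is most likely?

lemon

apple: 0.1 × 0.5 × 0.1 × 0.9 = 0.0045
orange: 0.55 × 0.9 × 0.5 × 0.4 = 0.099
lemon: 0.35 × 0.7 × 0.75 × 0.8 = 0.147
Highest score → lemon.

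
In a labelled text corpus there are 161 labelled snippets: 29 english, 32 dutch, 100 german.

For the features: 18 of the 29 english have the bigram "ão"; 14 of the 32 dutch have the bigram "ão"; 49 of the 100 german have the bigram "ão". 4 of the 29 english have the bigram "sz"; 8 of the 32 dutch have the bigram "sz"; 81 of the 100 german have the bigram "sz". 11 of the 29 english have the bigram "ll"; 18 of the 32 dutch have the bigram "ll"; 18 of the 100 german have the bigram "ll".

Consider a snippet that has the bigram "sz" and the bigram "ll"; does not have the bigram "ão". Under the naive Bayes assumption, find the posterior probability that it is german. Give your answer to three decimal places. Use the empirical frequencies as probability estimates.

0.705

english: (29/161) × (11/29) × (4/29) × (11/29) ≈ 0.00357457
dutch: (32/161) × (18/32) × (8/32) × (18/32) ≈ 0.015722
german: (100/161) × (51/100) × (81/100) × (18/100) ≈ 0.0461851
P(german | x) = 0.0461851 / 0.06548167 ≈ 0.705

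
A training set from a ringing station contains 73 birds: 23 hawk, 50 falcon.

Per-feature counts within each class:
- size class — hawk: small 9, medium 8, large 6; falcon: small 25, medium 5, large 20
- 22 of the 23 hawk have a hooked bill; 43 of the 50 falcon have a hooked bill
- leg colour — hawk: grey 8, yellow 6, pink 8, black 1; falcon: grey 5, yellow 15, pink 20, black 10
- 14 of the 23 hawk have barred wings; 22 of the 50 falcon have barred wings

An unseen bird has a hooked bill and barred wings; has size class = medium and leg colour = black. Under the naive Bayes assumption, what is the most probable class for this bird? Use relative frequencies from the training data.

falcon

hawk: (23/73) × (8/23) × (22/23) × (1/23) × (14/23) ≈ 0.00277418
falcon: (50/73) × (5/50) × (43/50) × (10/50) × (22/50) ≈ 0.00518356
Highest score → falcon.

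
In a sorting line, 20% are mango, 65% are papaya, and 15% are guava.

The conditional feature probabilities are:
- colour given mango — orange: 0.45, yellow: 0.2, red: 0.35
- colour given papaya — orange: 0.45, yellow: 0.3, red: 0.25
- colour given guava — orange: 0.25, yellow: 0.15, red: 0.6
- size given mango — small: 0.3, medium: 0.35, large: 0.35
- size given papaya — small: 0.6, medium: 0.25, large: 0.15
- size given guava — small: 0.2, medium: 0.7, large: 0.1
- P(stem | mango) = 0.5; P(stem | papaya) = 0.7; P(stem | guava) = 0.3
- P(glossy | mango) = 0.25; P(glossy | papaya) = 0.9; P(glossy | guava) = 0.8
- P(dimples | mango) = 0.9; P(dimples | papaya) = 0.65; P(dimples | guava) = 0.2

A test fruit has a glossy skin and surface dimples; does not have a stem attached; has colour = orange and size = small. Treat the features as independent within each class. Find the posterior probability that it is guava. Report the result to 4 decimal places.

mango: 0.2 × 0.45 × 0.3 × (1−0.5) × 0.25 × 0.9 = 0.0030375
papaya: 0.65 × 0.45 × 0.6 × (1−0.7) × 0.9 × 0.65 = 0.03080025
guava: 0.15 × 0.25 × 0.2 × (1−0.3) × 0.8 × 0.2 = 0.00084
P(guava | x) = 0.00084 / 0.03467775 ≈ 0.0242

0.0242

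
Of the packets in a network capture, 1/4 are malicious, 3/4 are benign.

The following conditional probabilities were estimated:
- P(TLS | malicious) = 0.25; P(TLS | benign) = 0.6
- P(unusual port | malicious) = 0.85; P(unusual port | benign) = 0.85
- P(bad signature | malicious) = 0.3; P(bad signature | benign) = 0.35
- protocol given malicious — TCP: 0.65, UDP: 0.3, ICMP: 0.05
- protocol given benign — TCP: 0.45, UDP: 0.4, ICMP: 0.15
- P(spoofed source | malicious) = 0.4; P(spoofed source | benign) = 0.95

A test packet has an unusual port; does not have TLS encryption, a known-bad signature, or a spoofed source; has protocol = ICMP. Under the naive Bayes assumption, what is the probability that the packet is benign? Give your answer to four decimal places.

0.2708

malicious: 0.25 × (1−0.25) × 0.85 × (1−0.3) × 0.05 × (1−0.4) = 0.003346875
benign: 0.75 × (1−0.6) × 0.85 × (1−0.35) × 0.15 × (1−0.95) = 0.001243125
P(benign | x) = 0.001243125 / 0.00459 ≈ 0.2708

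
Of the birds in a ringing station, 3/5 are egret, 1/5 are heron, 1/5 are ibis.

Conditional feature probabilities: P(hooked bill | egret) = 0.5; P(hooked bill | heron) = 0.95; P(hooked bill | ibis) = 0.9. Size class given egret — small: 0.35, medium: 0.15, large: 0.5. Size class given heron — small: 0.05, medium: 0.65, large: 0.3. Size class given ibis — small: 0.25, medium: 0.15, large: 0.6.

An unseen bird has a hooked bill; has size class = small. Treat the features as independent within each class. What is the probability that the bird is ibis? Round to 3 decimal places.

0.282

egret: 0.6 × 0.5 × 0.35 = 0.105
heron: 0.2 × 0.95 × 0.05 = 0.0095
ibis: 0.2 × 0.9 × 0.25 = 0.045
P(ibis | x) = 0.045 / 0.1595 ≈ 0.282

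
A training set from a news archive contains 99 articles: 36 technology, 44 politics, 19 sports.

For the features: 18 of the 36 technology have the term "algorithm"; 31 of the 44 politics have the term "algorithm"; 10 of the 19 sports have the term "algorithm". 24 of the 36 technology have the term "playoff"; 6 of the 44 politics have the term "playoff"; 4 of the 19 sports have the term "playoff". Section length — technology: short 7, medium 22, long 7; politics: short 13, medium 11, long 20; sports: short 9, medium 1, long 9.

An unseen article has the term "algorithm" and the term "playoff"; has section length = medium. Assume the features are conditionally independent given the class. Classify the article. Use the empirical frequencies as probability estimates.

technology: (36/99) × (18/36) × (24/36) × (22/36) ≈ 0.0740741
politics: (44/99) × (31/44) × (6/44) × (11/44) ≈ 0.0106749
sports: (19/99) × (10/19) × (4/19) × (1/19) ≈ 0.00111923
Highest score → technology.

technology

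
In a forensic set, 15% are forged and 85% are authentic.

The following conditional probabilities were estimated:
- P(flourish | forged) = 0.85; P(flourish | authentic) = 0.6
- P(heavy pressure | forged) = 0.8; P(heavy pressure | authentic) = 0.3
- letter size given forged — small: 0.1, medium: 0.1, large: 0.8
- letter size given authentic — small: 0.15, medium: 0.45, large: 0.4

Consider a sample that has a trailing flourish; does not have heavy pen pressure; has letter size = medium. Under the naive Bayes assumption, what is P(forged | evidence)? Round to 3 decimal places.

forged: 0.15 × 0.85 × (1−0.8) × 0.1 = 0.00255
authentic: 0.85 × 0.6 × (1−0.3) × 0.45 = 0.16065
P(forged | x) = 0.00255 / 0.1632 ≈ 0.016

0.016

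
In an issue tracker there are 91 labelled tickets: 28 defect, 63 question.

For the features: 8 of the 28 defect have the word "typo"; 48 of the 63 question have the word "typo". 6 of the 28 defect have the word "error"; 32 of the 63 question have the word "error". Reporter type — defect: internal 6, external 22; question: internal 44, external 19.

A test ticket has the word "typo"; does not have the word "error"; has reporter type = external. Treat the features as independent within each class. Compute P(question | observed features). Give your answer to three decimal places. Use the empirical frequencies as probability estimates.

defect: (28/91) × (8/28) × (22/28) × (22/28) ≈ 0.0542723
question: (63/91) × (48/63) × (31/63) × (19/63) ≈ 0.078277
P(question | x) = 0.078277 / 0.1325493 ≈ 0.591

0.591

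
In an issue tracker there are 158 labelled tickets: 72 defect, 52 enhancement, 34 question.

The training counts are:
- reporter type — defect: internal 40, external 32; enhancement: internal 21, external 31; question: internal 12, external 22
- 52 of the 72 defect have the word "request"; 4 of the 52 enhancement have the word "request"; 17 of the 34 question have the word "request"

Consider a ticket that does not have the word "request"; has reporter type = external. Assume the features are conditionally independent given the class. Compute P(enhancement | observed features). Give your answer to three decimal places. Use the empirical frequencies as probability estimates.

0.590

defect: (72/158) × (32/72) × (20/72) ≈ 0.0562588
enhancement: (52/158) × (31/52) × (48/52) ≈ 0.18111
question: (34/158) × (22/34) × (17/34) ≈ 0.0696203
P(enhancement | x) = 0.18111 / 0.3069891 ≈ 0.590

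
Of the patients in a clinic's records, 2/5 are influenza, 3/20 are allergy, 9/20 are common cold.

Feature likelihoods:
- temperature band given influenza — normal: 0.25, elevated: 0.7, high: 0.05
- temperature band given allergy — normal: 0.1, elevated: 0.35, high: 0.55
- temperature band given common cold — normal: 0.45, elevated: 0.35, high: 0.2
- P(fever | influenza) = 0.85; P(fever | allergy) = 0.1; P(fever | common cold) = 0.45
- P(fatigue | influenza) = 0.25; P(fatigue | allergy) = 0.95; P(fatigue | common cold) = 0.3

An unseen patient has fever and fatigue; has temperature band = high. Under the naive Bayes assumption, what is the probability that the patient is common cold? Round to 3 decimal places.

0.501

influenza: 0.4 × 0.05 × 0.85 × 0.25 = 0.00425
allergy: 0.15 × 0.55 × 0.1 × 0.95 = 0.0078375
common cold: 0.45 × 0.2 × 0.45 × 0.3 = 0.01215
P(common cold | x) = 0.01215 / 0.0242375 ≈ 0.501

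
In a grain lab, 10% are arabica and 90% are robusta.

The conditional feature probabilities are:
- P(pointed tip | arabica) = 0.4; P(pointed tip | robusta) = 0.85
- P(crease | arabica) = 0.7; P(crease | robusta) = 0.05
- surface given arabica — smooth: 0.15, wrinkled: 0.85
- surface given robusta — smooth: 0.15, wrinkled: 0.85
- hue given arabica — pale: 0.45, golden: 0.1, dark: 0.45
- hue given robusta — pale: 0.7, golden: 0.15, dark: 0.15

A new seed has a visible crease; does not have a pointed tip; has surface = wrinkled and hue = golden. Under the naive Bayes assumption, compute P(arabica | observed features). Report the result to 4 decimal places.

0.8058

arabica: 0.1 × (1−0.4) × 0.7 × 0.85 × 0.1 = 0.00357
robusta: 0.9 × (1−0.85) × 0.05 × 0.85 × 0.15 = 0.000860625
P(arabica | x) = 0.00357 / 0.004430625 ≈ 0.8058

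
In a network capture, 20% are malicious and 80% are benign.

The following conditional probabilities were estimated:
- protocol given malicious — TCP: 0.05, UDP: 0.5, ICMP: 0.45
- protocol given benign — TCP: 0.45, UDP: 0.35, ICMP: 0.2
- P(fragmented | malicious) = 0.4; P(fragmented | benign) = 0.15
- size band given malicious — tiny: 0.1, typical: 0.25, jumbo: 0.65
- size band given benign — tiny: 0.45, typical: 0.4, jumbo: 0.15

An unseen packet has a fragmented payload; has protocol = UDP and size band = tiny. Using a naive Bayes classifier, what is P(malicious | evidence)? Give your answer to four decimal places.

0.1747

malicious: 0.2 × 0.5 × 0.4 × 0.1 = 0.004
benign: 0.8 × 0.35 × 0.15 × 0.45 = 0.0189
P(malicious | x) = 0.004 / 0.0229 ≈ 0.1747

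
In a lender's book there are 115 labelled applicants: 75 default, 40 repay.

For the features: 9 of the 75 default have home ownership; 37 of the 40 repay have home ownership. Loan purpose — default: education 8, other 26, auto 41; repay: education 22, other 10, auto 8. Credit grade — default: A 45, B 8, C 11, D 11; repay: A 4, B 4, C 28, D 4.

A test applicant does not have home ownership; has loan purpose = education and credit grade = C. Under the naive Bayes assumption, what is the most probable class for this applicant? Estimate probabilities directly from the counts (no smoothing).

default: (75/115) × (66/75) × (8/75) × (11/75) ≈ 0.00897855
repay: (40/115) × (3/40) × (22/40) × (28/40) ≈ 0.0100435
Highest score → repay.

repay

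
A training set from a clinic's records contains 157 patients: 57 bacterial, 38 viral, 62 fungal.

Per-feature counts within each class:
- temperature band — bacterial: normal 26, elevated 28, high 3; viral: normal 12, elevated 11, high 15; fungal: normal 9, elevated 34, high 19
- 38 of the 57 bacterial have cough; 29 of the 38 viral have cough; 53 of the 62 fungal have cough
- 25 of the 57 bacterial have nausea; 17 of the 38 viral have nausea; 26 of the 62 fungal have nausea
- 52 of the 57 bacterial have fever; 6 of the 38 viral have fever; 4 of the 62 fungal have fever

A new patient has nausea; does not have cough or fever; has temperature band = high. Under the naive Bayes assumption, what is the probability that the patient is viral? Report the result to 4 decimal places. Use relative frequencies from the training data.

0.5443

bacterial: (57/157) × (3/57) × (19/57) × (25/57) × (5/57) ≈ 0.000245053
viral: (38/157) × (15/38) × (9/38) × (17/38) × (32/38) ≈ 0.00852476
fungal: (62/157) × (19/62) × (9/62) × (26/62) × (58/62) ≈ 0.00689164
P(viral | x) = 0.00852476 / 0.015661453 ≈ 0.5443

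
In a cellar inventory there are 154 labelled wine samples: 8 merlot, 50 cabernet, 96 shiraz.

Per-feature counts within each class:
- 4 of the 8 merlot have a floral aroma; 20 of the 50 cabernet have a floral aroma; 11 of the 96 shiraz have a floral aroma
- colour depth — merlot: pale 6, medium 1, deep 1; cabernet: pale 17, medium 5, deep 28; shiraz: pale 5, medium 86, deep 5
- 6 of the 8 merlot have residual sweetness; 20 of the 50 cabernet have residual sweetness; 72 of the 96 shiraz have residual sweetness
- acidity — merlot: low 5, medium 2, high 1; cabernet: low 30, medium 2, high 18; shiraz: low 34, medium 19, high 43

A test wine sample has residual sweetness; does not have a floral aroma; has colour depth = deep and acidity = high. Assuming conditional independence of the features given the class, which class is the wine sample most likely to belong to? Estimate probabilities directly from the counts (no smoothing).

cabernet

merlot: (8/154) × (4/8) × (1/8) × (6/8) × (1/8) ≈ 0.000304383
cabernet: (50/154) × (30/50) × (28/50) × (20/50) × (18/50) ≈ 0.0157091
shiraz: (96/154) × (85/96) × (5/96) × (72/96) × (43/96) ≈ 0.00965729
Highest score → cabernet.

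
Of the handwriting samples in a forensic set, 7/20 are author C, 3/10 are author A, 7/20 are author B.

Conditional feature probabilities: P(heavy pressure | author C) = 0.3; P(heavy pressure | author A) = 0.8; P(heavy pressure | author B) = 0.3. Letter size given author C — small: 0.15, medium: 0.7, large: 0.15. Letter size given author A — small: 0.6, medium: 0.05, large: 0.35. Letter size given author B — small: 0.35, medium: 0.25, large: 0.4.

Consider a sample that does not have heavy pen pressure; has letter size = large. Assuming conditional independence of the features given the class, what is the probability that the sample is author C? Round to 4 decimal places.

0.2360

author C: 0.35 × (1−0.3) × 0.15 = 0.03675
author A: 0.3 × (1−0.8) × 0.35 = 0.021
author B: 0.35 × (1−0.3) × 0.4 = 0.098
P(author C | x) = 0.03675 / 0.15575 ≈ 0.2360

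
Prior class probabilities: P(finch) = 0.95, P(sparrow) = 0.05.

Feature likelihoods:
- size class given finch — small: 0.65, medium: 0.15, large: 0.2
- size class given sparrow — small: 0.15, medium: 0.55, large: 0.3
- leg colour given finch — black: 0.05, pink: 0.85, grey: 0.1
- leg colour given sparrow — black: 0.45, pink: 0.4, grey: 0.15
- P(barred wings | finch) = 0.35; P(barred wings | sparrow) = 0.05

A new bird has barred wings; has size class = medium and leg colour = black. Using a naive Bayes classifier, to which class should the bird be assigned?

finch: 0.95 × 0.15 × 0.05 × 0.35 = 0.00249375
sparrow: 0.05 × 0.55 × 0.45 × 0.05 = 0.00061875
Highest score → finch.

finch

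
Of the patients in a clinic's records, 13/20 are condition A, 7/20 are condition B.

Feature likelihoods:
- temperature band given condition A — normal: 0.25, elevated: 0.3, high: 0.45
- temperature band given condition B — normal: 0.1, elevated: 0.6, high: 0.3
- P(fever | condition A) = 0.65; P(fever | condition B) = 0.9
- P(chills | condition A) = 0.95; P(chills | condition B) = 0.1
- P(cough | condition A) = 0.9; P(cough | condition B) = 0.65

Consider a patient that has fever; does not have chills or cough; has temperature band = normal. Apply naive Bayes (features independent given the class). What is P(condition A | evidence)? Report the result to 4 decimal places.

0.0505

condition A: 0.65 × 0.25 × 0.65 × (1−0.95) × (1−0.9) = 0.000528125
condition B: 0.35 × 0.1 × 0.9 × (1−0.1) × (1−0.65) = 0.0099225
P(condition A | x) = 0.000528125 / 0.010450625 ≈ 0.0505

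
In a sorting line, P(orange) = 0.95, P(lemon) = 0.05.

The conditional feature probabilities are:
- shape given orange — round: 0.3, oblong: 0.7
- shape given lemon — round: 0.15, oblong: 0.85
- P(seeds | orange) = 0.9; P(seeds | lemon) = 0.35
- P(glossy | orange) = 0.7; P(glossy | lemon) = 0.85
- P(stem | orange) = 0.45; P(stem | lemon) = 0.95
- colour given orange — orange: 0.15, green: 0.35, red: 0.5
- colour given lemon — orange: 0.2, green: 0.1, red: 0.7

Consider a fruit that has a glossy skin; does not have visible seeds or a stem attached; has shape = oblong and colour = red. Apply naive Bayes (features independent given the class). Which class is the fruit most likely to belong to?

orange: 0.95 × 0.7 × (1−0.9) × 0.7 × (1−0.45) × 0.5 = 0.01280125
lemon: 0.05 × 0.85 × (1−0.35) × 0.85 × (1−0.95) × 0.7 = 0.00082184375
Highest score → orange.

orange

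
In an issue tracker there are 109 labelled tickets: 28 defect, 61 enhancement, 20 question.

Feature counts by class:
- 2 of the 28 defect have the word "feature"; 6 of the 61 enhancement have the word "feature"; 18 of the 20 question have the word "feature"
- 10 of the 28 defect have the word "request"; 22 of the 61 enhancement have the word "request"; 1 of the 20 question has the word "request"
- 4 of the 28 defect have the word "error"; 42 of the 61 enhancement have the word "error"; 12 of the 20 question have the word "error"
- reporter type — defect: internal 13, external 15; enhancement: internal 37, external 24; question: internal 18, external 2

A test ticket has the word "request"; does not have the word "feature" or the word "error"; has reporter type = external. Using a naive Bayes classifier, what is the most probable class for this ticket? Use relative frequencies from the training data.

defect

defect: (28/109) × (26/28) × (10/28) × (24/28) × (15/28) ≈ 0.0391179
enhancement: (61/109) × (55/61) × (22/61) × (19/61) × (24/61) ≈ 0.0223015
question: (20/109) × (2/20) × (1/20) × (8/20) × (2/20) ≈ 0.0000366972
Highest score → defect.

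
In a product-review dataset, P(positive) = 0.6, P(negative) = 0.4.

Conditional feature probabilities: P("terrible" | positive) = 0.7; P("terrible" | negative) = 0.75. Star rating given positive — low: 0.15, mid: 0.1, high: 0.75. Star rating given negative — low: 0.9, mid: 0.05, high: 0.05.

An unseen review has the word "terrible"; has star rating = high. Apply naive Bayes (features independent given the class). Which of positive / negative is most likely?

positive: 0.6 × 0.7 × 0.75 = 0.315
negative: 0.4 × 0.75 × 0.05 = 0.015
Highest score → positive.

positive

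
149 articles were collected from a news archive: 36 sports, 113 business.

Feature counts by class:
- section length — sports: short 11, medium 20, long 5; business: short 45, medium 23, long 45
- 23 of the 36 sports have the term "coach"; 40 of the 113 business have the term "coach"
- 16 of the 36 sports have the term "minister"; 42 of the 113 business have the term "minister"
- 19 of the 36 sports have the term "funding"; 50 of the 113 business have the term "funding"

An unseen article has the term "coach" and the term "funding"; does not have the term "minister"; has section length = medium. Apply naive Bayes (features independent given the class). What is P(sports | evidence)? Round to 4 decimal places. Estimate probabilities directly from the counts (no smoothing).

sports: (36/149) × (20/36) × (23/36) × (20/36) × (19/36) ≈ 0.0251448
business: (113/149) × (23/113) × (40/113) × (71/113) × (50/113) ≈ 0.0151913
P(sports | x) = 0.0251448 / 0.0403361 ≈ 0.6234

0.6234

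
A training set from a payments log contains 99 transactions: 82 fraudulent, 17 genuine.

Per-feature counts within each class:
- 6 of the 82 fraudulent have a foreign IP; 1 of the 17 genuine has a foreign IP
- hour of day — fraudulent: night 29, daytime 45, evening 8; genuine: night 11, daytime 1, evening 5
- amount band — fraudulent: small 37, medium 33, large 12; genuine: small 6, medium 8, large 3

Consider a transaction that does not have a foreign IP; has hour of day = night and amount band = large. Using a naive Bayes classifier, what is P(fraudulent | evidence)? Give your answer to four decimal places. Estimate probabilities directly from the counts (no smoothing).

0.6828

fraudulent: (82/99) × (76/82) × (29/82) × (12/82) ≈ 0.039731
genuine: (17/99) × (16/17) × (11/17) × (3/17) ≈ 0.0184544
P(fraudulent | x) = 0.039731 / 0.0581854 ≈ 0.6828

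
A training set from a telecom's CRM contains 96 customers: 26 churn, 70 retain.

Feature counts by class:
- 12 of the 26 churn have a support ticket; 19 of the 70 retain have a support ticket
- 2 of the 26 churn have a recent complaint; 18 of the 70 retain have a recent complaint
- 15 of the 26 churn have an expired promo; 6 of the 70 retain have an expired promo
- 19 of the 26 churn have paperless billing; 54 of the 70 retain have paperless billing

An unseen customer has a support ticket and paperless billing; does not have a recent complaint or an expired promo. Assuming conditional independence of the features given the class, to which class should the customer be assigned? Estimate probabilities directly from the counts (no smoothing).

churn: (26/96) × (12/26) × (24/26) × (11/26) × (19/26) ≈ 0.0356736
retain: (70/96) × (19/70) × (52/70) × (64/70) × (54/70) ≈ 0.103697
Highest score → retain.

retain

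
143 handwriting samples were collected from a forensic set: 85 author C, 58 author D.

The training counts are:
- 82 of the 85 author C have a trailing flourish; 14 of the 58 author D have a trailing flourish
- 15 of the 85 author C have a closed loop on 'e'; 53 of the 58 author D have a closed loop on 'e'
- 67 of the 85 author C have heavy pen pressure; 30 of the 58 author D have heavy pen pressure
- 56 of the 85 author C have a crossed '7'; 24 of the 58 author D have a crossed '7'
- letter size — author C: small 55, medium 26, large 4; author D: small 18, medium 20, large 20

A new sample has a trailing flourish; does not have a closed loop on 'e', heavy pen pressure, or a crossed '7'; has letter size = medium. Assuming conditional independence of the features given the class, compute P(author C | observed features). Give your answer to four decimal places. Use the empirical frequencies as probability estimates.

0.9269

author C: (85/143) × (82/85) × (70/85) × (18/85) × (29/85) × (26/85) ≈ 0.0104362
author D: (58/143) × (14/58) × (5/58) × (28/58) × (34/58) × (20/58) ≈ 0.000823601
P(author C | x) = 0.0104362 / 0.011259801 ≈ 0.9269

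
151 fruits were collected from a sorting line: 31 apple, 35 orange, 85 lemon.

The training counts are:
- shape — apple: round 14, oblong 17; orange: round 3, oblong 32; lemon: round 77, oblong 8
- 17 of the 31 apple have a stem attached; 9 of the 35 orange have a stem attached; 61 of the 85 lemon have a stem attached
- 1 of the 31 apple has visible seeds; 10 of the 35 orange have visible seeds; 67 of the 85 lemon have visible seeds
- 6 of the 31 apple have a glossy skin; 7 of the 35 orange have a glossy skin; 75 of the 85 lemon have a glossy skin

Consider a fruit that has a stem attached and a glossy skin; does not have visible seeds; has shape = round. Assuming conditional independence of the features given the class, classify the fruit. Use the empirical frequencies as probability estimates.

apple: (31/151) × (14/31) × (17/31) × (30/31) × (6/31) ≈ 0.0095233
orange: (35/151) × (3/35) × (9/35) × (25/35) × (7/35) ≈ 0.000729828
lemon: (85/151) × (77/85) × (61/85) × (18/85) × (75/85) ≈ 0.0683787
Highest score → lemon.

lemon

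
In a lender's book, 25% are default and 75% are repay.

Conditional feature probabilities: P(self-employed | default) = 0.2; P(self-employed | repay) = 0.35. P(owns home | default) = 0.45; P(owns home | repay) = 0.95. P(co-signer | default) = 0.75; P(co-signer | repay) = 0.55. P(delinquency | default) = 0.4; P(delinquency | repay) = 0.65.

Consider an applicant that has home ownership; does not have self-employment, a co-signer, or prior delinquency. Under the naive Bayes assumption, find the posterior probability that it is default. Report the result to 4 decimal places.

default: 0.25 × (1−0.2) × 0.45 × (1−0.75) × (1−0.4) = 0.0135
repay: 0.75 × (1−0.35) × 0.95 × (1−0.55) × (1−0.65) = 0.0729421875
P(default | x) = 0.0135 / 0.0864421875 ≈ 0.1562

0.1562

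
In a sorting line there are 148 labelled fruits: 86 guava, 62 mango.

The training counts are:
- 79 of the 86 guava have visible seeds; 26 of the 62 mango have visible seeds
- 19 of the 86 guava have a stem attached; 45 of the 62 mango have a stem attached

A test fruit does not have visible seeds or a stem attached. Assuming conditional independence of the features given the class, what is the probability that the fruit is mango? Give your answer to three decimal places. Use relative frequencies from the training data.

0.644

guava: (86/148) × (7/86) × (67/86) ≈ 0.0368479
mango: (62/148) × (36/62) × (17/62) ≈ 0.0666957
P(mango | x) = 0.0666957 / 0.1035436 ≈ 0.644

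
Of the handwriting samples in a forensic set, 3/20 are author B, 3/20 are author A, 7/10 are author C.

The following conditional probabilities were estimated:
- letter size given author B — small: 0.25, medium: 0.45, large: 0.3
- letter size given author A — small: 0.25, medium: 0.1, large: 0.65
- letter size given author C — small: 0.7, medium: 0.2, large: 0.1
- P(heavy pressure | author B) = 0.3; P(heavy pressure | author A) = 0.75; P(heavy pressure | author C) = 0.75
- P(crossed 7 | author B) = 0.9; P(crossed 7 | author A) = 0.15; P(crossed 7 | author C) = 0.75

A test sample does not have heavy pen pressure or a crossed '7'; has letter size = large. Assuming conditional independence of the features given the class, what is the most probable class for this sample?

author B: 0.15 × 0.3 × (1−0.3) × (1−0.9) = 0.00315
author A: 0.15 × 0.65 × (1−0.75) × (1−0.15) = 0.02071875
author C: 0.7 × 0.1 × (1−0.75) × (1−0.75) = 0.004375
Highest score → author A.

author A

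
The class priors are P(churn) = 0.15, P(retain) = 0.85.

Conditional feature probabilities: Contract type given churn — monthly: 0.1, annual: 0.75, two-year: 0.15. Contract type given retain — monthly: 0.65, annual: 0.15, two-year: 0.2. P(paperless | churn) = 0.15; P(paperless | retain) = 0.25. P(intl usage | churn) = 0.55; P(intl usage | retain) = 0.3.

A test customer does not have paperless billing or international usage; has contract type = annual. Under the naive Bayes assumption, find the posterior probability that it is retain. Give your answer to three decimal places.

0.609

churn: 0.15 × 0.75 × (1−0.15) × (1−0.55) = 0.04303125
retain: 0.85 × 0.15 × (1−0.25) × (1−0.3) = 0.0669375
P(retain | x) = 0.0669375 / 0.10996875 ≈ 0.609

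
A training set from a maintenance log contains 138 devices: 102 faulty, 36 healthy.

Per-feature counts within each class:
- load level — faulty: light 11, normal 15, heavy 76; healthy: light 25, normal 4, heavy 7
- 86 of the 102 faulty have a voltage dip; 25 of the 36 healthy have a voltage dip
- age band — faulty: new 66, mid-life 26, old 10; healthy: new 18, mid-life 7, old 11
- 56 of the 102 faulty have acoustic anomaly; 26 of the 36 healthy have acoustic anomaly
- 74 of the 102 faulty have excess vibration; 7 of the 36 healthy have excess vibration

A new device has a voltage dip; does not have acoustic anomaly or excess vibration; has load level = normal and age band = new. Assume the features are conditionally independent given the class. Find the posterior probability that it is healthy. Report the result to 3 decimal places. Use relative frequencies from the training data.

0.235

faulty: (102/138) × (15/102) × (86/102) × (66/102) × (46/102) × (28/102) ≈ 0.00734125
healthy: (36/138) × (4/36) × (25/36) × (18/36) × (10/36) × (29/36) ≈ 0.00225207
P(healthy | x) = 0.00225207 / 0.00959332 ≈ 0.235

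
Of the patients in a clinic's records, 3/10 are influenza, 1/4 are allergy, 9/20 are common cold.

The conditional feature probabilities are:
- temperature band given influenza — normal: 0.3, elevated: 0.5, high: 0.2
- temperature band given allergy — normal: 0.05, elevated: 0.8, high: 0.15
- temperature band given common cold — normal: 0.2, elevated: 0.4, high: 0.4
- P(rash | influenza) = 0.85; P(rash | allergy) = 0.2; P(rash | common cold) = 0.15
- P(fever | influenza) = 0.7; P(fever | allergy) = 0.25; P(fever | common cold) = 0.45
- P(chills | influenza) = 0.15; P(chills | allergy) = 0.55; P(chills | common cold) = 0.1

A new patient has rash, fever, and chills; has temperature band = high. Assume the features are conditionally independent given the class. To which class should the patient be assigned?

influenza: 0.3 × 0.2 × 0.85 × 0.7 × 0.15 = 0.005355
allergy: 0.25 × 0.15 × 0.2 × 0.25 × 0.55 = 0.00103125
common cold: 0.45 × 0.4 × 0.15 × 0.45 × 0.1 = 0.001215
Highest score → influenza.

influenza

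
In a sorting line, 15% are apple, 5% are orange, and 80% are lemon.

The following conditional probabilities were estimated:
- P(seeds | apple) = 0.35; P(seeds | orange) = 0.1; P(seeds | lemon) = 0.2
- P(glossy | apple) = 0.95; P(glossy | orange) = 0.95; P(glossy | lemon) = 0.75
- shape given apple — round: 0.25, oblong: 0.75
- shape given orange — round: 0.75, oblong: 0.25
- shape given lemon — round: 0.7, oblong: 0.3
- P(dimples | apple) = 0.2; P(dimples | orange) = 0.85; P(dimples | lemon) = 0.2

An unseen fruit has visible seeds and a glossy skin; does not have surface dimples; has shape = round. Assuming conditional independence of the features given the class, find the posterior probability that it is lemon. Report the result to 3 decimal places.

apple: 0.15 × 0.35 × 0.95 × 0.25 × (1−0.2) = 0.009975
orange: 0.05 × 0.1 × 0.95 × 0.75 × (1−0.85) = 0.000534375
lemon: 0.8 × 0.2 × 0.75 × 0.7 × (1−0.2) = 0.0672
P(lemon | x) = 0.0672 / 0.077709375 ≈ 0.865

0.865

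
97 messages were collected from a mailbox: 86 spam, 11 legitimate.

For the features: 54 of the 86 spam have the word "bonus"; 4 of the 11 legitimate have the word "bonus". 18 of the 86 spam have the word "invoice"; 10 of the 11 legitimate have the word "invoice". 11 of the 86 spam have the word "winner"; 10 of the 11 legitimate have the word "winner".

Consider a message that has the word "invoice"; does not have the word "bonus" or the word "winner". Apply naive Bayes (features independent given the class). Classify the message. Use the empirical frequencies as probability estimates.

spam: (86/97) × (32/86) × (18/86) × (75/86) ≈ 0.0602164
legitimate: (11/97) × (7/11) × (10/11) × (1/11) ≈ 0.00596405
Highest score → spam.

spam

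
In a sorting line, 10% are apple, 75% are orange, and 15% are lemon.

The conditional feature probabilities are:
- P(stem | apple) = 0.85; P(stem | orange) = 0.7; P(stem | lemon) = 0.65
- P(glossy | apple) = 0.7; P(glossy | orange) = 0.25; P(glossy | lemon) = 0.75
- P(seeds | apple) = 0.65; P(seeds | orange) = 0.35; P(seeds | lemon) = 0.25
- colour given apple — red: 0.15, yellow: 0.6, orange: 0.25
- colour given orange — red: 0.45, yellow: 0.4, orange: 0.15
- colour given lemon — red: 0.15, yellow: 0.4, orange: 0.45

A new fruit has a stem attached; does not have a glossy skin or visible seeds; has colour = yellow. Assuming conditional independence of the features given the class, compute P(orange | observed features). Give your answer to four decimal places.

0.8899

apple: 0.1 × 0.85 × (1−0.7) × (1−0.65) × 0.6 = 0.005355
orange: 0.75 × 0.7 × (1−0.25) × (1−0.35) × 0.4 = 0.102375
lemon: 0.15 × 0.65 × (1−0.75) × (1−0.25) × 0.4 = 0.0073125
P(orange | x) = 0.102375 / 0.1150425 ≈ 0.8899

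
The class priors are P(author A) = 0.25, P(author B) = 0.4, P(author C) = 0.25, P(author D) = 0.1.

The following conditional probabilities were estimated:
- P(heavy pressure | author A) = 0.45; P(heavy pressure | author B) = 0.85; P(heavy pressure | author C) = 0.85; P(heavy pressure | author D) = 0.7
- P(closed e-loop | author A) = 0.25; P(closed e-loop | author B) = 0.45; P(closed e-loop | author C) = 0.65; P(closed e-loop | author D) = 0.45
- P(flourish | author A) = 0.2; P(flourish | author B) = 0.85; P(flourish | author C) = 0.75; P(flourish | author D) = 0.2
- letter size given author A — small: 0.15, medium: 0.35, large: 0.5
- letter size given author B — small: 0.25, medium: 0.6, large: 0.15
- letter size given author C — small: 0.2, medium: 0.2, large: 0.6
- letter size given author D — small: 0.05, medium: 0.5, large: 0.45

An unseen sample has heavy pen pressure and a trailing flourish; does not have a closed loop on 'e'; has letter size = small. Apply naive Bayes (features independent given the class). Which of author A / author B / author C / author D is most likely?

author B

author A: 0.25 × 0.45 × (1−0.25) × 0.2 × 0.15 = 0.00253125
author B: 0.4 × 0.85 × (1−0.45) × 0.85 × 0.25 = 0.0397375
author C: 0.25 × 0.85 × (1−0.65) × 0.75 × 0.2 = 0.01115625
author D: 0.1 × 0.7 × (1−0.45) × 0.2 × 0.05 = 0.000385
Highest score → author B.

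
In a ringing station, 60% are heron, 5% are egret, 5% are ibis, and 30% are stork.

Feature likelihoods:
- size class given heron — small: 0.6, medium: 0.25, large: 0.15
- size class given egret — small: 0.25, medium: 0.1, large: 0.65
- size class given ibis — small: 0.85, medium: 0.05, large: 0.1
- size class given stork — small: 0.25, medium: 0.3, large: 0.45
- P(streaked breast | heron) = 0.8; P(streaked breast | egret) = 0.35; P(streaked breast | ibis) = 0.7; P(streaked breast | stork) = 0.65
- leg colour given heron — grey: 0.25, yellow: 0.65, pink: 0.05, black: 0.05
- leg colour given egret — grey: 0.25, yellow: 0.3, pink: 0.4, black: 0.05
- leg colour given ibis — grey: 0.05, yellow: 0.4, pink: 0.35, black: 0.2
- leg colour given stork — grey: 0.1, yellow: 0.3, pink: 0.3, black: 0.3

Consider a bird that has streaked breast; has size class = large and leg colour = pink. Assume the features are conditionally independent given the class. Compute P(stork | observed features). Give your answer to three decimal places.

heron: 0.6 × 0.15 × 0.8 × 0.05 = 0.0036
egret: 0.05 × 0.65 × 0.35 × 0.4 = 0.00455
ibis: 0.05 × 0.1 × 0.7 × 0.35 = 0.001225
stork: 0.3 × 0.45 × 0.65 × 0.3 = 0.026325
P(stork | x) = 0.026325 / 0.0357 ≈ 0.737

0.737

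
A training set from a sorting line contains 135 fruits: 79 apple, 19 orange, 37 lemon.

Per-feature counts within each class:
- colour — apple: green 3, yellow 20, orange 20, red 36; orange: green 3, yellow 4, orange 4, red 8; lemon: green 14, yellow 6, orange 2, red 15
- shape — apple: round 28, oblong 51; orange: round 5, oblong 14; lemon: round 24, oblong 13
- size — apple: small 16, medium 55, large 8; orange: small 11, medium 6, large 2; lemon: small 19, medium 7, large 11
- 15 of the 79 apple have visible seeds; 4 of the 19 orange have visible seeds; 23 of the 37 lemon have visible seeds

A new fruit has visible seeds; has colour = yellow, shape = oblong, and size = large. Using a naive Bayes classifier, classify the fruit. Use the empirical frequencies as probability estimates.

lemon

apple: (79/135) × (20/79) × (51/79) × (8/79) × (15/79) ≈ 0.00183893
orange: (19/135) × (4/19) × (14/19) × (2/19) × (4/19) ≈ 0.00048382
lemon: (37/135) × (6/37) × (13/37) × (11/37) × (23/37) ≈ 0.00288587
Highest score → lemon.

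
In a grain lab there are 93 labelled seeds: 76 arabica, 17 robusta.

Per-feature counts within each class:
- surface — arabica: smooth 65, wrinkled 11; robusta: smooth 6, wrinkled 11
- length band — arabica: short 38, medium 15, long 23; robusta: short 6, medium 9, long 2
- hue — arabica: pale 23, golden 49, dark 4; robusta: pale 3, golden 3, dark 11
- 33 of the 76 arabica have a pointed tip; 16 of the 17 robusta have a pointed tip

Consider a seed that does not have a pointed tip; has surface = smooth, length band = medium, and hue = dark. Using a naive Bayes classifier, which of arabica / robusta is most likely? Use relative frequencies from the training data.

arabica

arabica: (76/93) × (65/76) × (15/76) × (4/76) × (43/76) ≈ 0.0041078
robusta: (17/93) × (6/17) × (9/17) × (11/17) × (1/17) ≈ 0.00130004
Highest score → arabica.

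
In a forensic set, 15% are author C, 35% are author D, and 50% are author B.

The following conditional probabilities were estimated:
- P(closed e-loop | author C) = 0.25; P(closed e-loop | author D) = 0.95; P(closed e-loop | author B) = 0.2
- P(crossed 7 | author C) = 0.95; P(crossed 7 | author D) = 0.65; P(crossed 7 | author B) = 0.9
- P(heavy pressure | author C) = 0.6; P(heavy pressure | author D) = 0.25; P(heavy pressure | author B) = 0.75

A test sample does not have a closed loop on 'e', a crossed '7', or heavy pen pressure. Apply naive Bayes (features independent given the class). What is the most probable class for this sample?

author B

author C: 0.15 × (1−0.25) × (1−0.95) × (1−0.6) = 0.00225
author D: 0.35 × (1−0.95) × (1−0.65) × (1−0.25) = 0.00459375
author B: 0.5 × (1−0.2) × (1−0.9) × (1−0.75) = 0.01
Highest score → author B.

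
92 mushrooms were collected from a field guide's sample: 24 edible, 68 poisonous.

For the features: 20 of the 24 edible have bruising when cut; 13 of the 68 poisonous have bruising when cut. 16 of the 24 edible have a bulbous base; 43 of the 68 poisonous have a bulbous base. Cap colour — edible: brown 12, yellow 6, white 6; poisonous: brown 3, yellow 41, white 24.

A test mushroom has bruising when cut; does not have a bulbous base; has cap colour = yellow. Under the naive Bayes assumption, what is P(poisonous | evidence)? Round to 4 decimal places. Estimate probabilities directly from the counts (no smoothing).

edible: (24/92) × (20/24) × (8/24) × (6/24) ≈ 0.0181159
poisonous: (68/92) × (13/68) × (25/68) × (41/68) ≈ 0.0313229
P(poisonous | x) = 0.0313229 / 0.0494388 ≈ 0.6336

0.6336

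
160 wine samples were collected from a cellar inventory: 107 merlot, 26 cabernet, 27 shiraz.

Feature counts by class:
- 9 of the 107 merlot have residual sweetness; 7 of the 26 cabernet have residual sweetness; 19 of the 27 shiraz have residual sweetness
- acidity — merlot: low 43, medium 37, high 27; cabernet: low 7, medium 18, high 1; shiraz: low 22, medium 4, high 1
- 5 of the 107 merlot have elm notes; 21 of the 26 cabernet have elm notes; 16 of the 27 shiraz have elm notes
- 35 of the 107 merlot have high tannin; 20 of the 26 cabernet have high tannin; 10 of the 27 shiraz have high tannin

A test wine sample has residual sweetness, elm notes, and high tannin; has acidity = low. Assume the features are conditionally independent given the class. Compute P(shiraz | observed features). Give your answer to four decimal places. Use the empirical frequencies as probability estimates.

merlot: (107/160) × (9/107) × (43/107) × (5/107) × (35/107) ≈ 0.000345524
cabernet: (26/160) × (7/26) × (7/26) × (21/26) × (20/26) ≈ 0.00731822
shiraz: (27/160) × (19/27) × (22/27) × (16/27) × (10/27) ≈ 0.0212366
P(shiraz | x) = 0.0212366 / 0.028900344 ≈ 0.7348

0.7348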